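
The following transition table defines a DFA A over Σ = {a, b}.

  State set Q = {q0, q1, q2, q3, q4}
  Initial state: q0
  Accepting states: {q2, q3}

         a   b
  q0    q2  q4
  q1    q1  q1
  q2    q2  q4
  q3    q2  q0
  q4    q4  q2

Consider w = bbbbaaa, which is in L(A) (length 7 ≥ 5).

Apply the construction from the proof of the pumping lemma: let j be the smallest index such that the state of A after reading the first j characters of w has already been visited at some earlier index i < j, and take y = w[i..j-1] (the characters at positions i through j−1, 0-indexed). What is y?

State sequence: q0 -b-> q4 -b-> q2 -b-> q4 -b-> q2 -a-> q2 -a-> q2 -a-> q2
First repeat at step 3: q4 was already visited.

So i = 1, j = 3, giving x = w[0:1] = b, y = w[1:3] = bb, z = w[3:7] = baaa.
Check: |xy| = 3 ≤ 5 and |y| = 2 ≥ 1. Reading y takes A from q4 back to q4, so every xyⁱz is accepted.
The DFA has 5 states, so the proof of the pumping lemma guarantees a repeated state among the first 5+1 visited; the segment between the two visits is the pumpable y.

bb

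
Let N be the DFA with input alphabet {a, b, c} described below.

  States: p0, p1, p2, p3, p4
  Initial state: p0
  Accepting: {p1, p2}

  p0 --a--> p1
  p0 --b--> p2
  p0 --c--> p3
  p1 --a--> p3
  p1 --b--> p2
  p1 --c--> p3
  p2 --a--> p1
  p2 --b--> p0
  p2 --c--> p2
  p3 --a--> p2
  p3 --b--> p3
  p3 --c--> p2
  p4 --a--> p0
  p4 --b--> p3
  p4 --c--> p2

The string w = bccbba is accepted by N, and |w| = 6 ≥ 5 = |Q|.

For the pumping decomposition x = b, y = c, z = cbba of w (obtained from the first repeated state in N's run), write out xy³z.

xy^3z = b·c·c·c·cbba = bccccbba.
Reading y = c takes N from p2 back to p2, so after x·y·y·y the machine is still in p2, and z then leads to the accepting state p1. Hence bccccbba ∈ L(N).

bccccbba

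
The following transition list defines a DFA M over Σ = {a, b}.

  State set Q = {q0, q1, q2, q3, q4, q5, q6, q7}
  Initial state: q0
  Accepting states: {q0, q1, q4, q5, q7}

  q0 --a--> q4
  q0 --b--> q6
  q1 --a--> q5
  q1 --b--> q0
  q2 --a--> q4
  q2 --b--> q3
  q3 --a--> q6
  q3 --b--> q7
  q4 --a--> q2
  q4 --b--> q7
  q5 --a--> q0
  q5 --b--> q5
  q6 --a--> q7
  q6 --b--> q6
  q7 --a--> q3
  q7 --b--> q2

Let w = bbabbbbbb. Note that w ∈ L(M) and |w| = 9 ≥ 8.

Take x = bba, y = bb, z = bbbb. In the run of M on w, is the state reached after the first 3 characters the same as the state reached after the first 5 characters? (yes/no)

no

Run of M on the first 5 characters of w = b b a b b:
  step 0: q0  (start)
  step 1: q6  (read b: q0→q6)
  step 2: q6  (read b: q6→q6)
  step 3: q7  (read a: q6→q7)
  step 4: q2  (read b: q7→q2)
  step 5: q3  (read b: q2→q3)

After x (step 3): q7. After xy (step 5): q3.
They differ (q7 ≠ q3), so y is not a cycle from the state after x; this split is not the one the pumping-lemma construction produces, and pumping y need not keep the string in L(M).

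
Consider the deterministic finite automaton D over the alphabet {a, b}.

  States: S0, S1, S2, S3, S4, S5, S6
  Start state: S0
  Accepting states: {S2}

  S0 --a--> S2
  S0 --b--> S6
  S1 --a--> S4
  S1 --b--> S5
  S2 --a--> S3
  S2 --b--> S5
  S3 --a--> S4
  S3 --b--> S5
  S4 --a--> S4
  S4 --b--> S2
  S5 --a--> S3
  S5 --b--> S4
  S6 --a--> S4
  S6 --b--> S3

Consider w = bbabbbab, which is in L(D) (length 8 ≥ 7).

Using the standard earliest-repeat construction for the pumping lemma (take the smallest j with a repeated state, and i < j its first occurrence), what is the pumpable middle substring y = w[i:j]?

State sequence: S0 -b-> S6 -b-> S3 -a-> S4 -b-> S2 -b-> S5 -b-> S4 -a-> S4 -b-> S2
First repeat at step 6: S4 was already visited.

So i = 3, j = 6, giving x = w[0:3] = bba, y = w[3:6] = bbb, z = w[6:8] = ab.
Check: |xy| = 6 ≤ 7 and |y| = 3 ≥ 1. Reading y takes D from S4 back to S4, so every xyⁱz is accepted.

bbb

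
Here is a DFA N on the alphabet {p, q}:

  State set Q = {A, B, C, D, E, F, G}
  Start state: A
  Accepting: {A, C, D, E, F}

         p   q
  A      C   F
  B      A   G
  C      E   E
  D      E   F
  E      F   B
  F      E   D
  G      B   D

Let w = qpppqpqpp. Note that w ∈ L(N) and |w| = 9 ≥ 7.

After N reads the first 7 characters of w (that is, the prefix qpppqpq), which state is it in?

F

State sequence: A -q-> F -p-> E -p-> F -p-> E -q-> B -p-> A -q-> F

After reading 7 characters, N is in state F.
(This kind of state-tracing is the core of the pumping-lemma construction: with 7 states, pigeonhole forces a repeat within the first 7 steps.)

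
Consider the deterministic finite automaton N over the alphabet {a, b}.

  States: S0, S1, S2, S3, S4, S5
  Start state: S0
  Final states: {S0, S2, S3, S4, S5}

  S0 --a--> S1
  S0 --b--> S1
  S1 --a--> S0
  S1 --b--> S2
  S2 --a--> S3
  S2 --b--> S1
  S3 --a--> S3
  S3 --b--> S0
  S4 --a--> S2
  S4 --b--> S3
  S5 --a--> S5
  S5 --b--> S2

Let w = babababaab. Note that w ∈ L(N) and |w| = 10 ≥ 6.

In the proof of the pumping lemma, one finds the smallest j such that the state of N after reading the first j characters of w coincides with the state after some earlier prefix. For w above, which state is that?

Run of N on w = b a b a b a b a a b:
  step 0: S0  (start)
  step 1: S1  (read b: S0→S1)
  step 2: S0  (read a: S1→S0)   ← first repeat (S0 seen earlier)
  step 3: S1  (read b: S0→S1)
  step 4: S0  (read a: S1→S0)
  step 5: S1  (read b: S0→S1)
  step 6: S0  (read a: S1→S0)
  step 7: S1  (read b: S0→S1)
  step 8: S0  (read a: S1→S0)
  step 9: S1  (read a: S0→S1)
  step 10: S2  (read b: S1→S2)

The earliest repeat is at step j = 2: N is in S0, which it already visited at step i = 0.
With |Q| = 6, pigeonhole forces a state repeat no later than step 6; the substring read between the first and second visits to that state can be pumped.

S0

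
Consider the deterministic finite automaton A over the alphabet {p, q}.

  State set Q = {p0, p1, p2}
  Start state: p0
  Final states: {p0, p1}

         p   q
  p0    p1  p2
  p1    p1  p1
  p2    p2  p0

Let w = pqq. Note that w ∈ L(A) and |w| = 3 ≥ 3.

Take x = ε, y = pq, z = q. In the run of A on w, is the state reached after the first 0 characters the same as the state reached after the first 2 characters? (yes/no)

no

Run of A on the first 2 characters of w = p q:
  step 0: p0  (start)
  step 1: p1  (read p: p0→p1)
  step 2: p1  (read q: p1→p1)

After x (step 0): p0. After xy (step 2): p1.
They differ (p0 ≠ p1), so y is not a cycle from the state after x; this split is not the one the pumping-lemma construction produces, and pumping y need not keep the string in L(A).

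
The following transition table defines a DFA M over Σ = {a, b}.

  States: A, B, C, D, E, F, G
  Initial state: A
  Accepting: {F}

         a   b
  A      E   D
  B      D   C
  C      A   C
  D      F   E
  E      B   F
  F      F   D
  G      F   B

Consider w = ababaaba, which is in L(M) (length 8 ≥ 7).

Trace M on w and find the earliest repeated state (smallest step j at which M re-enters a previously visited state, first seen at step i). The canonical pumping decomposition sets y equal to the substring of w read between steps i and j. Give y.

a

State sequence: A -a-> E -b-> F -a-> F -b-> D -a-> F -a-> F -b-> D -a-> F
First repeat at step 3: F was already visited.

So i = 2, j = 3, giving x = w[0:2] = ab, y = w[2:3] = a, z = w[3:8] = baaba.
Check: |xy| = 3 ≤ 7 and |y| = 1 ≥ 1. Reading y takes M from F back to F, so every xyⁱz is accepted.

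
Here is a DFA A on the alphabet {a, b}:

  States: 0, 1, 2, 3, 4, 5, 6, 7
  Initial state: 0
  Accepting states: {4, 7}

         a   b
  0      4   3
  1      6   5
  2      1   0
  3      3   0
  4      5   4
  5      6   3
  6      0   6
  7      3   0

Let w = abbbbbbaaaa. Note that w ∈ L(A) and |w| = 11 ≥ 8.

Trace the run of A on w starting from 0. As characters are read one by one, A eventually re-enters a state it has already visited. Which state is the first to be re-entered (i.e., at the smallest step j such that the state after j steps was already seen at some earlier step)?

4

State sequence: 0 -a-> 4 -b-> 4 -b-> 4 -b-> 4 -b-> 4 -b-> 4 -b-> 4 -a-> 5 -a-> 6 -a-> 0 -a-> 4
First repeat at step 2: 4 was already visited.

The earliest repeat is at step j = 2: A is in 4, which it already visited at step i = 1.
The DFA has 8 states, so the proof of the pumping lemma guarantees a repeated state among the first 8+1 visited; the segment between the two visits is the pumpable y.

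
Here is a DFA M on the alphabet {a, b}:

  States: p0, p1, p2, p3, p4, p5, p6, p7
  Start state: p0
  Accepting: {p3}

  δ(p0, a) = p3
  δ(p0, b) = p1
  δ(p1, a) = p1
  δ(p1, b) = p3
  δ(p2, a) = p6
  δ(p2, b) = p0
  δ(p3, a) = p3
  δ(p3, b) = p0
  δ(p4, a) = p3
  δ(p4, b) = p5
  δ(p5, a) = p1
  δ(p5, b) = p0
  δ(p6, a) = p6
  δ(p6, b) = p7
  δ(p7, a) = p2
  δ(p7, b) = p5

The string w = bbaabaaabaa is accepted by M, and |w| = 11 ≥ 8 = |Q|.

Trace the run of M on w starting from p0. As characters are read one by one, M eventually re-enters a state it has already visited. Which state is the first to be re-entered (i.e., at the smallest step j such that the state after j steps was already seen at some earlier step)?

p3

State sequence: p0 -b-> p1 -b-> p3 -a-> p3 -a-> p3 -b-> p0 -a-> p3 -a-> p3 -a-> p3 -b-> p0 -a-> p3 -a-> p3
First repeat at step 3: p3 was already visited.

The earliest repeat is at step j = 3: M is in p3, which it already visited at step i = 2.
The DFA has 8 states, so the proof of the pumping lemma guarantees a repeated state among the first 8+1 visited; the segment between the two visits is the pumpable y.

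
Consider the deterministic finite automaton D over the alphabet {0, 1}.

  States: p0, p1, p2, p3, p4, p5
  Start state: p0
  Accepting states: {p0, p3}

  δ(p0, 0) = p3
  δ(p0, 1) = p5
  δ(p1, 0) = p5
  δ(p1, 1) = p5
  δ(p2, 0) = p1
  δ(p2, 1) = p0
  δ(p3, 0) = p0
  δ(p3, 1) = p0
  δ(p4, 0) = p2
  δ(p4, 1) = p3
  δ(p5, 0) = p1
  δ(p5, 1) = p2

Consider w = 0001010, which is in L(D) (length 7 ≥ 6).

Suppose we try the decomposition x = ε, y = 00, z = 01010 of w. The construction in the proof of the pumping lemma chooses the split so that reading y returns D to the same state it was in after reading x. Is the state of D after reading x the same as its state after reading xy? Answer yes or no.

State sequence: p0 -0-> p3 -0-> p0

After x (step 0): p0. After xy (step 2): p0.
They match, so y = 00 drives D around a cycle from p0 back to itself; pumping y any number of times keeps D in p0 before reading z, and xyⁱz ∈ L(D) for every i ≥ 0.

yes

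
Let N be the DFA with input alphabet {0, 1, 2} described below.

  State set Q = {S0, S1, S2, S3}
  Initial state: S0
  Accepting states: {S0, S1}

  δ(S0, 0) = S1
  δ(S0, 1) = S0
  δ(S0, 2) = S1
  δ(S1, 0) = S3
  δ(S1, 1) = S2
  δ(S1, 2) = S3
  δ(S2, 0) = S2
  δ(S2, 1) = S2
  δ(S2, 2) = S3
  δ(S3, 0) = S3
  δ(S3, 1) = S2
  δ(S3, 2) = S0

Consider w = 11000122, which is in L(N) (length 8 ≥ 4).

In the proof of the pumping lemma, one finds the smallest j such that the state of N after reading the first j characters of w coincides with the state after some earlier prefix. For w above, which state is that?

S0

Run of N on w = 1 1 0 0 0 1 2 2:
  step 0: S0  (start)
  step 1: S0  (read 1: S0→S0)   ← first repeat (S0 seen earlier)
  step 2: S0  (read 1: S0→S0)
  step 3: S1  (read 0: S0→S1)
  step 4: S3  (read 0: S1→S3)
  step 5: S3  (read 0: S3→S3)
  step 6: S2  (read 1: S3→S2)
  step 7: S3  (read 2: S2→S3)
  step 8: S0  (read 2: S3→S0)

The earliest repeat is at step j = 1: N is in S0, which it already visited at step i = 0.
Since N has 4 states, any run of length ≥ 4 visits 4+1 states, so by pigeonhole some state repeats within the first 4 steps — that repeat gives the pumpable loop.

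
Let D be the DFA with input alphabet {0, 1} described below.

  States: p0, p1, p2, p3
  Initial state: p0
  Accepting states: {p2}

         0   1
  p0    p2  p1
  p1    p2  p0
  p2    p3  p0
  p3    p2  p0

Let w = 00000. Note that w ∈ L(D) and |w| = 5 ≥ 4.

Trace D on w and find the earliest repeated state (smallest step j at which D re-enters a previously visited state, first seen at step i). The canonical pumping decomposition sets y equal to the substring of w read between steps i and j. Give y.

00

State sequence: p0 -0-> p2 -0-> p3 -0-> p2 -0-> p3 -0-> p2
First repeat at step 3: p2 was already visited.

So i = 1, j = 3, giving x = w[0:1] = 0, y = w[1:3] = 00, z = w[3:5] = 00.
Check: |xy| = 3 ≤ 4 and |y| = 2 ≥ 1. Reading y takes D from p2 back to p2, so every xyⁱz is accepted.
Pumping length from the standard proof: p = 4 (the number of states). The repeated state found above gives |xy| = j ≤ 4 and |y| = j − i ≥ 1.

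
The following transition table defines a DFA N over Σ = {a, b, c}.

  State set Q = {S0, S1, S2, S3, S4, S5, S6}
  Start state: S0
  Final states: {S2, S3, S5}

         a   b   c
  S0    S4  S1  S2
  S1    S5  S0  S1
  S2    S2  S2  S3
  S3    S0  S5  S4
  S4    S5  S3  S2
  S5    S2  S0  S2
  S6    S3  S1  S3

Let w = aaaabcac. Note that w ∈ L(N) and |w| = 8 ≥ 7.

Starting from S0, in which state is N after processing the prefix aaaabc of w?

Run of N on the first 6 characters of w = a a a a b c:
  step 0: S0  (start)
  step 1: S4  (read a: S0→S4)
  step 2: S5  (read a: S4→S5)
  step 3: S2  (read a: S5→S2)
  step 4: S2  (read a: S2→S2)
  step 5: S2  (read b: S2→S2)
  step 6: S3  (read c: S2→S3)

After reading 6 characters, N is in state S3.
(This kind of state-tracing is the core of the pumping-lemma construction: with 7 states, pigeonhole forces a repeat within the first 7 steps.)

S3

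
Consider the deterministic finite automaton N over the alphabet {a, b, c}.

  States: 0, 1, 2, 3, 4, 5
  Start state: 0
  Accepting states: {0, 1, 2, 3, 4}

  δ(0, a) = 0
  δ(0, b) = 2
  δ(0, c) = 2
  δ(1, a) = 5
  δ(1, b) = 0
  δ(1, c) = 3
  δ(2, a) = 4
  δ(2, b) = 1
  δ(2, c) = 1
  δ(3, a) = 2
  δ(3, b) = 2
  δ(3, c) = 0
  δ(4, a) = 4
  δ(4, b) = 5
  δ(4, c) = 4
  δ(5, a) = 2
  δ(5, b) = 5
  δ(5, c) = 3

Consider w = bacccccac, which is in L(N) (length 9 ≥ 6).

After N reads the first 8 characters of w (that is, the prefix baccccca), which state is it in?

4

State sequence: 0 -b-> 2 -a-> 4 -c-> 4 -c-> 4 -c-> 4 -c-> 4 -c-> 4 -a-> 4

After reading 8 characters, N is in state 4.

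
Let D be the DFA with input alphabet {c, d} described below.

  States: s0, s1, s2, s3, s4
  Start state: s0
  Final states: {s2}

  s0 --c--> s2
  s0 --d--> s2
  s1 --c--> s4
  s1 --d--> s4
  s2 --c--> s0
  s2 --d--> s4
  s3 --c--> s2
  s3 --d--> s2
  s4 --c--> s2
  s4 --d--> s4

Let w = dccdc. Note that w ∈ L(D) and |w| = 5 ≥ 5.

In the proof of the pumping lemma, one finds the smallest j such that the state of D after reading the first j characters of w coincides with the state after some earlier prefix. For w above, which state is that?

State sequence: s0 -d-> s2 -c-> s0 -c-> s2 -d-> s4 -c-> s2
First repeat at step 2: s0 was already visited.

The earliest repeat is at step j = 2: D is in s0, which it already visited at step i = 0.
With |Q| = 5, pigeonhole forces a state repeat no later than step 5; the substring read between the first and second visits to that state can be pumped.

s0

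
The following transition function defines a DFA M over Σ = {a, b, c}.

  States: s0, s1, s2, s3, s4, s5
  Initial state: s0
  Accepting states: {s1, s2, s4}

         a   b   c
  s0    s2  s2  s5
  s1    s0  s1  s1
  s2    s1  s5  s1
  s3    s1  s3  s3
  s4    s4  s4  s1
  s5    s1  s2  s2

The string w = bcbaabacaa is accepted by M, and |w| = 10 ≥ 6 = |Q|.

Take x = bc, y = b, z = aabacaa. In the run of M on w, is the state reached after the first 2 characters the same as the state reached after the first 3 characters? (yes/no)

State sequence: s0 -b-> s2 -c-> s1 -b-> s1

After x (step 2): s1. After xy (step 3): s1.
They match, so y = b drives M around a cycle from s1 back to itself; pumping y any number of times keeps M in s1 before reading z, and xyⁱz ∈ L(M) for every i ≥ 0.

yes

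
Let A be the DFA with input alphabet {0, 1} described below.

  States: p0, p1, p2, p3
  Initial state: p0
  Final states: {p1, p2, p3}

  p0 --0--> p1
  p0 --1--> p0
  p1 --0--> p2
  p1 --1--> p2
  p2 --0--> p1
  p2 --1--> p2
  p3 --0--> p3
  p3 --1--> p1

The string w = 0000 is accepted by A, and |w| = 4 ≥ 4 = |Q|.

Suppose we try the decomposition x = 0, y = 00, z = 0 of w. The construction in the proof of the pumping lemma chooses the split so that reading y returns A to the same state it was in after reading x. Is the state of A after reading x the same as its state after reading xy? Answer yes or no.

yes

State sequence: p0 -0-> p1 -0-> p2 -0-> p1

After x (step 1): p1. After xy (step 3): p1.
They match, so y = 00 drives A around a cycle from p1 back to itself; pumping y any number of times keeps A in p1 before reading z, and xyⁱz ∈ L(A) for every i ≥ 0.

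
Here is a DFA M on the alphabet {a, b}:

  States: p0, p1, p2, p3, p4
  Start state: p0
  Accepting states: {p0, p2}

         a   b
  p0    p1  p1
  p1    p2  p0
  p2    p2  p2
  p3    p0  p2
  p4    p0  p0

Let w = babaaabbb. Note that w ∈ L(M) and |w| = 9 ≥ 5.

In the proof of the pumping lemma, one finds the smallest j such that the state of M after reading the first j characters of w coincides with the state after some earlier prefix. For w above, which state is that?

p2

Run of M on w = b a b a a a b b b:
  step 0: p0  (start)
  step 1: p1  (read b: p0→p1)
  step 2: p2  (read a: p1→p2)
  step 3: p2  (read b: p2→p2)   ← first repeat (p2 seen earlier)
  step 4: p2  (read a: p2→p2)
  step 5: p2  (read a: p2→p2)
  step 6: p2  (read a: p2→p2)
  step 7: p2  (read b: p2→p2)
  step 8: p2  (read b: p2→p2)
  step 9: p2  (read b: p2→p2)

The earliest repeat is at step j = 3: M is in p2, which it already visited at step i = 2.
The DFA has 5 states, so the proof of the pumping lemma guarantees a repeated state among the first 5+1 visited; the segment between the two visits is the pumpable y.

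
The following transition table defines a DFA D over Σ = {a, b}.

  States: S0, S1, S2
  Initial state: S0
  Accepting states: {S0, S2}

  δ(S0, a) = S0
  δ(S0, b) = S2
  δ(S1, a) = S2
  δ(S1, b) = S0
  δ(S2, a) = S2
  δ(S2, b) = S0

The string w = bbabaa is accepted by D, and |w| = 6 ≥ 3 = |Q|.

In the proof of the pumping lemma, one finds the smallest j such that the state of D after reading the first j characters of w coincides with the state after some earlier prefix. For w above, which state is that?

State sequence: S0 -b-> S2 -b-> S0 -a-> S0 -b-> S2 -a-> S2 -a-> S2
First repeat at step 2: S0 was already visited.

The earliest repeat is at step j = 2: D is in S0, which it already visited at step i = 0.
Pumping length from the standard proof: p = 3 (the number of states). The repeated state found above gives |xy| = j ≤ 3 and |y| = j − i ≥ 1.

S0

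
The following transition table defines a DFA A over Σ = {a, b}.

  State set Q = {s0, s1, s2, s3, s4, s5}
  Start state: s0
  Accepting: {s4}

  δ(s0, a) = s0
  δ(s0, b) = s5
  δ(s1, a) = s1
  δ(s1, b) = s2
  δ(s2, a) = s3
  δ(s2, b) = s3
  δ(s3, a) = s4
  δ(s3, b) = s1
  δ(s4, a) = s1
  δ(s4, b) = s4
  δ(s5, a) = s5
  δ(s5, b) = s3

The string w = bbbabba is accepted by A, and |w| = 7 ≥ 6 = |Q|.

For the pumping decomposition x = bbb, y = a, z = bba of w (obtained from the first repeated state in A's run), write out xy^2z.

bbbaabba

xy^2z = bbb·a·a·bba = bbbaabba.
Reading y = a takes A from s1 back to s1, so after x·y·y the machine is still in s1, and z then leads to the accepting state s4. Hence bbbaabba ∈ L(A).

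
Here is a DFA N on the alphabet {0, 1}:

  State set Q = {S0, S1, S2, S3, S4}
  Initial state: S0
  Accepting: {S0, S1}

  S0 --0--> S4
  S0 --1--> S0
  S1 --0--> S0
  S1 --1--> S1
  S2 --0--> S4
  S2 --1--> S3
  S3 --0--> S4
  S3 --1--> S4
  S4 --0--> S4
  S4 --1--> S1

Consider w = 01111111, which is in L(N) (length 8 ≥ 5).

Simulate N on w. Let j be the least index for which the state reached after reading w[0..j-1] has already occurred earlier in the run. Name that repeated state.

S1

Run of N on w = 0 1 1 1 1 1 1 1:
  step 0: S0  (start)
  step 1: S4  (read 0: S0→S4)
  step 2: S1  (read 1: S4→S1)
  step 3: S1  (read 1: S1→S1)   ← first repeat (S1 seen earlier)
  step 4: S1  (read 1: S1→S1)
  step 5: S1  (read 1: S1→S1)
  step 6: S1  (read 1: S1→S1)
  step 7: S1  (read 1: S1→S1)
  step 8: S1  (read 1: S1→S1)

The earliest repeat is at step j = 3: N is in S1, which it already visited at step i = 2.
Pumping length from the standard proof: p = 5 (the number of states). The repeated state found above gives |xy| = j ≤ 5 and |y| = j − i ≥ 1.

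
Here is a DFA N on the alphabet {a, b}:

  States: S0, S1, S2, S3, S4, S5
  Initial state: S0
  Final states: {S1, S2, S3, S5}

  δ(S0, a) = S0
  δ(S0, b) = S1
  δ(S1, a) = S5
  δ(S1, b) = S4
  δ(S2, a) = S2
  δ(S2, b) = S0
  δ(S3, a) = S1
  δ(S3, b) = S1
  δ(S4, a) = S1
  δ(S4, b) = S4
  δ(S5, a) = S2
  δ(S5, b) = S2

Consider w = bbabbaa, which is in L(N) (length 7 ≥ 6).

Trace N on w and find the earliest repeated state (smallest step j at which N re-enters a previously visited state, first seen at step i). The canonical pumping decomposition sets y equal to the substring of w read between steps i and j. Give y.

ba

Run of N on w = b b a b b a a:
  step 0: S0  (start)
  step 1: S1  (read b: S0→S1)
  step 2: S4  (read b: S1→S4)
  step 3: S1  (read a: S4→S1)   ← first repeat (S1 seen earlier)
  step 4: S4  (read b: S1→S4)
  step 5: S4  (read b: S4→S4)
  step 6: S1  (read a: S4→S1)
  step 7: S5  (read a: S1→S5)

So i = 1, j = 3, giving x = w[0:1] = b, y = w[1:3] = ba, z = w[3:7] = bbaa.
Check: |xy| = 3 ≤ 6 and |y| = 2 ≥ 1. Reading y takes N from S1 back to S1, so every xyⁱz is accepted.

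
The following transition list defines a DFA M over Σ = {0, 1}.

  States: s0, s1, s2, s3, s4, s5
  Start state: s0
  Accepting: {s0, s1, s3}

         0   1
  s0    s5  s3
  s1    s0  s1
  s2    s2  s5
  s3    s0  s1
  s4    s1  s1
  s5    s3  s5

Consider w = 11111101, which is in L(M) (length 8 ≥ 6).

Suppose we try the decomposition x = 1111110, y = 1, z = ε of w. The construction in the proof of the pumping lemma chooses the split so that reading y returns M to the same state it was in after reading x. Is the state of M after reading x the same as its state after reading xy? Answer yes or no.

State sequence: s0 -1-> s3 -1-> s1 -1-> s1 -1-> s1 -1-> s1 -1-> s1 -0-> s0 -1-> s3

After x (step 7): s0. After xy (step 8): s3.
They differ (s0 ≠ s3), so y is not a cycle from the state after x; this split is not the one the pumping-lemma construction produces, and pumping y need not keep the string in L(M).

no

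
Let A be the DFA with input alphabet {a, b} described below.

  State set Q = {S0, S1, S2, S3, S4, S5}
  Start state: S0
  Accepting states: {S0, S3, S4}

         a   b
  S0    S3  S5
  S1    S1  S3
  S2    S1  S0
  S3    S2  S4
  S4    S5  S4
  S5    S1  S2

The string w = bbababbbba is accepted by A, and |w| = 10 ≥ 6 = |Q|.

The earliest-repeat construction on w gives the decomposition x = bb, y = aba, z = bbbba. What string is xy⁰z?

bbbbbba

xy⁰z = xz = bb·bbbba = bbbbbba.
Reading y = aba takes A from S2 back to S2, so after x the machine is still in S2, and z then leads to the accepting state S3. Hence bbbbbba ∈ L(A).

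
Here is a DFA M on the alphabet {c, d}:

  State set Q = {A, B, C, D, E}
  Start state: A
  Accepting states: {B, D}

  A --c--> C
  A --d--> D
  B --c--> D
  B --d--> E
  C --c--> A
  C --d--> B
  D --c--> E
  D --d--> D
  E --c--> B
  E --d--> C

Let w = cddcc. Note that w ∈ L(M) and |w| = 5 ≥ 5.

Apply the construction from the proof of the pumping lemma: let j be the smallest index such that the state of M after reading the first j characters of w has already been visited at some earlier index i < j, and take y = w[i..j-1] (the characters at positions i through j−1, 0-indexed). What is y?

Run of M on w = c d d c c:
  step 0: A  (start)
  step 1: C  (read c: A→C)
  step 2: B  (read d: C→B)
  step 3: E  (read d: B→E)
  step 4: B  (read c: E→B)   ← first repeat (B seen earlier)
  step 5: D  (read c: B→D)

So i = 2, j = 4, giving x = w[0:2] = cd, y = w[2:4] = dc, z = w[4:5] = c.
Check: |xy| = 4 ≤ 5 and |y| = 2 ≥ 1. Reading y takes M from B back to B, so every xyⁱz is accepted.

dc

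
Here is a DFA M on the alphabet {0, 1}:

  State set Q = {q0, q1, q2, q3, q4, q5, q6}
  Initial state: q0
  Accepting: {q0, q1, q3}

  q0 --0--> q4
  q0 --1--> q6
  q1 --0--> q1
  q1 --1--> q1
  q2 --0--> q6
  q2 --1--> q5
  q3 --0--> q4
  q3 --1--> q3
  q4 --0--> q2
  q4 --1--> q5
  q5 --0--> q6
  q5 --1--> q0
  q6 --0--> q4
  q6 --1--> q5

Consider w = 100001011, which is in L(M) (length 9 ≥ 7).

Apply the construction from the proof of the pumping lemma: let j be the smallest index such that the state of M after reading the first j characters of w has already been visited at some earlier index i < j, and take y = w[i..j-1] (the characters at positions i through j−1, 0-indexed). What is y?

000

Run of M on w = 1 0 0 0 0 1 0 1 1:
  step 0: q0  (start)
  step 1: q6  (read 1: q0→q6)
  step 2: q4  (read 0: q6→q4)
  step 3: q2  (read 0: q4→q2)
  step 4: q6  (read 0: q2→q6)   ← first repeat (q6 seen earlier)
  step 5: q4  (read 0: q6→q4)
  step 6: q5  (read 1: q4→q5)
  step 7: q6  (read 0: q5→q6)
  step 8: q5  (read 1: q6→q5)
  step 9: q0  (read 1: q5→q0)

So i = 1, j = 4, giving x = w[0:1] = 1, y = w[1:4] = 000, z = w[4:9] = 01011.
Check: |xy| = 4 ≤ 7 and |y| = 3 ≥ 1. Reading y takes M from q6 back to q6, so every xyⁱz is accepted.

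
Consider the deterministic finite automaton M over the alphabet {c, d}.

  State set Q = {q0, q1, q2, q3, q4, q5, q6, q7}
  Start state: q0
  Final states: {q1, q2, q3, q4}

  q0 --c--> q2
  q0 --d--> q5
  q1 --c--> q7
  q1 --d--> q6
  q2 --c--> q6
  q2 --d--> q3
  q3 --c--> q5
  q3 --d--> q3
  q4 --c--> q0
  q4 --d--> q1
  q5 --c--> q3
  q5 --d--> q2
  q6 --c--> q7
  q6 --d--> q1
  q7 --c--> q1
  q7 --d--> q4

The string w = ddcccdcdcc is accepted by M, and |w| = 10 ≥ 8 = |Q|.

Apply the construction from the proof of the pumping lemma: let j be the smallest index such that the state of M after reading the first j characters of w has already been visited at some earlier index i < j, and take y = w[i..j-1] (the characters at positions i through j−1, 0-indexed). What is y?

Run of M on w = d d c c c d c d c c:
  step 0: q0  (start)
  step 1: q5  (read d: q0→q5)
  step 2: q2  (read d: q5→q2)
  step 3: q6  (read c: q2→q6)
  step 4: q7  (read c: q6→q7)
  step 5: q1  (read c: q7→q1)
  step 6: q6  (read d: q1→q6)   ← first repeat (q6 seen earlier)
  step 7: q7  (read c: q6→q7)
  step 8: q4  (read d: q7→q4)
  step 9: q0  (read c: q4→q0)
  step 10: q2  (read c: q0→q2)

So i = 3, j = 6, giving x = w[0:3] = ddc, y = w[3:6] = ccd, z = w[6:10] = cdcc.
Check: |xy| = 6 ≤ 8 and |y| = 3 ≥ 1. Reading y takes M from q6 back to q6, so every xyⁱz is accepted.

ccd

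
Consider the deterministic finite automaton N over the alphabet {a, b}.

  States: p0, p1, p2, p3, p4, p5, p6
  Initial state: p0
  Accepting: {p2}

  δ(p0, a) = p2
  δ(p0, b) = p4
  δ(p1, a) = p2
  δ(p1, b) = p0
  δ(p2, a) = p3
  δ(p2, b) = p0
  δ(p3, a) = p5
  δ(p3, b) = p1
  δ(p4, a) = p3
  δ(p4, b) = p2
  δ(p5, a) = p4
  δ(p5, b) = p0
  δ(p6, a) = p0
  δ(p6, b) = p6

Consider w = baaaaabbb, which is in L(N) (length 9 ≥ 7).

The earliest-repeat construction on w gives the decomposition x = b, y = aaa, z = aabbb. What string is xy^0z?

xy⁰z = xz = b·aabbb = baabbb.
Reading y = aaa takes N from p4 back to p4, so after x the machine is still in p4, and z then leads to the accepting state p2. Hence baabbb ∈ L(N).

baabbb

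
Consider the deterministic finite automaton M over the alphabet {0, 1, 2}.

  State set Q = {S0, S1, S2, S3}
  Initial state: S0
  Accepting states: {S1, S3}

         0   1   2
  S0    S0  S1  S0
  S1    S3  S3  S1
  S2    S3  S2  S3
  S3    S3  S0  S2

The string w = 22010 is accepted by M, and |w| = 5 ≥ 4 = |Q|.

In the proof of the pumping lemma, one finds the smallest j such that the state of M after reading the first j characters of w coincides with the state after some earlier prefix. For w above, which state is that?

S0

Run of M on w = 2 2 0 1 0:
  step 0: S0  (start)
  step 1: S0  (read 2: S0→S0)   ← first repeat (S0 seen earlier)
  step 2: S0  (read 2: S0→S0)
  step 3: S0  (read 0: S0→S0)
  step 4: S1  (read 1: S0→S1)
  step 5: S3  (read 0: S1→S3)

The earliest repeat is at step j = 1: M is in S0, which it already visited at step i = 0.
Since M has 4 states, any run of length ≥ 4 visits 4+1 states, so by pigeonhole some state repeats within the first 4 steps — that repeat gives the pumpable loop.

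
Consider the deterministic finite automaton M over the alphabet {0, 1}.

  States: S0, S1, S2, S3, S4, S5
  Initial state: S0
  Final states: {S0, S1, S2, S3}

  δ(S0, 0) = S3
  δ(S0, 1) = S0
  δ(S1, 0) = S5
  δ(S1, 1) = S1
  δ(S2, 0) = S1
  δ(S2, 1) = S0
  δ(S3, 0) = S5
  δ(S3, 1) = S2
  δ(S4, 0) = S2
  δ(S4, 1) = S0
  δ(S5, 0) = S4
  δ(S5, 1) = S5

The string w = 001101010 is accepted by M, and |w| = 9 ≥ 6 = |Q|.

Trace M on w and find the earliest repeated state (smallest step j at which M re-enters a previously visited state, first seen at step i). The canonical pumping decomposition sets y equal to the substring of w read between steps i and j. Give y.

State sequence: S0 -0-> S3 -0-> S5 -1-> S5 -1-> S5 -0-> S4 -1-> S0 -0-> S3 -1-> S2 -0-> S1
First repeat at step 3: S5 was already visited.

So i = 2, j = 3, giving x = w[0:2] = 00, y = w[2:3] = 1, z = w[3:9] = 101010.
Check: |xy| = 3 ≤ 6 and |y| = 1 ≥ 1. Reading y takes M from S5 back to S5, so every xyⁱz is accepted.
Since M has 6 states, any run of length ≥ 6 visits 6+1 states, so by pigeonhole some state repeats within the first 6 steps — that repeat gives the pumpable loop.

1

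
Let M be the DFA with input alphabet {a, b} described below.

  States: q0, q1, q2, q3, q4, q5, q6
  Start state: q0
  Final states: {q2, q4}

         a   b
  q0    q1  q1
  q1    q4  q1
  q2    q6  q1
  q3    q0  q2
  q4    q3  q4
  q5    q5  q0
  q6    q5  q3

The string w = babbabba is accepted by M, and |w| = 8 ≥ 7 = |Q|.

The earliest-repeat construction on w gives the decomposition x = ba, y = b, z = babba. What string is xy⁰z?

xy⁰z = xz = ba·babba = bababba.
Reading y = b takes M from q4 back to q4, so after x the machine is still in q4, and z then leads to the accepting state q4. Hence bababba ∈ L(M).

bababba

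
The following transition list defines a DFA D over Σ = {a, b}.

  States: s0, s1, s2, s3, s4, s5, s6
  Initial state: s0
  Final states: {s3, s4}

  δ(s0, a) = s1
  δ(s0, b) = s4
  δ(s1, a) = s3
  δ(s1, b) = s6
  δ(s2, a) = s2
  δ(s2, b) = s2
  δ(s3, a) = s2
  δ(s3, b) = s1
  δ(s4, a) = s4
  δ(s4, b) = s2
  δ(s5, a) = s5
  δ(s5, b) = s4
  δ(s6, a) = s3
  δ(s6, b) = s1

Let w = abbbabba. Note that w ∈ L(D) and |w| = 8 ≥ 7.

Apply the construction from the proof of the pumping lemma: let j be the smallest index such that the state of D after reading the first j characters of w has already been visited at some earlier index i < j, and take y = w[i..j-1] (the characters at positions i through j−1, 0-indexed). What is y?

bb

Run of D on w = a b b b a b b a:
  step 0: s0  (start)
  step 1: s1  (read a: s0→s1)
  step 2: s6  (read b: s1→s6)
  step 3: s1  (read b: s6→s1)   ← first repeat (s1 seen earlier)
  step 4: s6  (read b: s1→s6)
  step 5: s3  (read a: s6→s3)
  step 6: s1  (read b: s3→s1)
  step 7: s6  (read b: s1→s6)
  step 8: s3  (read a: s6→s3)

So i = 1, j = 3, giving x = w[0:1] = a, y = w[1:3] = bb, z = w[3:8] = babba.
Check: |xy| = 3 ≤ 7 and |y| = 2 ≥ 1. Reading y takes D from s1 back to s1, so every xyⁱz is accepted.
With |Q| = 7, pigeonhole forces a state repeat no later than step 7; the substring read between the first and second visits to that state can be pumped.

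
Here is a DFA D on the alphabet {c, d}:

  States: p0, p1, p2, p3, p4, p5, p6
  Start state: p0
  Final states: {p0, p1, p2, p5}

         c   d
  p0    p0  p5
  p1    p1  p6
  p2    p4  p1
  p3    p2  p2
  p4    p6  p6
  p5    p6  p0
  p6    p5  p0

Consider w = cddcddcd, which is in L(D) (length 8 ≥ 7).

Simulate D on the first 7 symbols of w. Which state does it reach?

p0

State sequence: p0 -c-> p0 -d-> p5 -d-> p0 -c-> p0 -d-> p5 -d-> p0 -c-> p0

After reading 7 characters, D is in state p0.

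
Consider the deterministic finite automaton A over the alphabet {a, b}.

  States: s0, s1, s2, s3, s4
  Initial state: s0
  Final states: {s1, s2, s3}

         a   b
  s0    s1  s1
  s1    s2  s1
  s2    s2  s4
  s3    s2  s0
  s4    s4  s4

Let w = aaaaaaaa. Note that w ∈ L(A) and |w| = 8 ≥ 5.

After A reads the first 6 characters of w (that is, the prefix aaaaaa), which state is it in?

State sequence: s0 -a-> s1 -a-> s2 -a-> s2 -a-> s2 -a-> s2 -a-> s2

After reading 6 characters, A is in state s2.
(This kind of state-tracing is the core of the pumping-lemma construction: with 5 states, pigeonhole forces a repeat within the first 5 steps.)

s2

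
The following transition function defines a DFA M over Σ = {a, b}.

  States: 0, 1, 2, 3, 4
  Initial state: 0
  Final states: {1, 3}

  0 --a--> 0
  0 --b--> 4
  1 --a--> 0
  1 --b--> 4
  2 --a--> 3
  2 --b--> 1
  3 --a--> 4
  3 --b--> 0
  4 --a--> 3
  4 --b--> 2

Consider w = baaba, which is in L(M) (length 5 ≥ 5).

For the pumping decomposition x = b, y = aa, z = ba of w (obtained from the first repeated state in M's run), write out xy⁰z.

xy⁰z = xz = b·ba = bba.
Reading y = aa takes M from 4 back to 4, so after x the machine is still in 4, and z then leads to the accepting state 3. Hence bba ∈ L(M).

bba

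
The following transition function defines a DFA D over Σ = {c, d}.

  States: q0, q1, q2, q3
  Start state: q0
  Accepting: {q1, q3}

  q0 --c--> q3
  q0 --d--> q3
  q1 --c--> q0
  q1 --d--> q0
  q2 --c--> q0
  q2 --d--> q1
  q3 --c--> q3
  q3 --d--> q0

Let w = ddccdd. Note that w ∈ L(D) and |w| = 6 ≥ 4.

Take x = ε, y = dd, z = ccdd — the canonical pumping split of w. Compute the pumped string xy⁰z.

ccdd

xy⁰z = xz = ε·ccdd = ccdd.
Reading y = dd takes D from q0 back to q0, so after x the machine is still in q0, and z then leads to the accepting state q3. Hence ccdd ∈ L(D).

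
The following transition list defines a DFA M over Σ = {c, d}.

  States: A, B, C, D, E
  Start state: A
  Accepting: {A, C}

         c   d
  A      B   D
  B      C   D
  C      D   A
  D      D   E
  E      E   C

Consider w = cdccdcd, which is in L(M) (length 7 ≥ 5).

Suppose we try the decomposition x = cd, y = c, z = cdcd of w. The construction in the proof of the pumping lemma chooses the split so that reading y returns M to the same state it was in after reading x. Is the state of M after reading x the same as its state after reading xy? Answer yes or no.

yes

Run of M on the first 3 characters of w = c d c:
  step 0: A  (start)
  step 1: B  (read c: A→B)
  step 2: D  (read d: B→D)
  step 3: D  (read c: D→D)

After x (step 2): D. After xy (step 3): D.
They match, so y = c drives M around a cycle from D back to itself; pumping y any number of times keeps M in D before reading z, and xyⁱz ∈ L(M) for every i ≥ 0.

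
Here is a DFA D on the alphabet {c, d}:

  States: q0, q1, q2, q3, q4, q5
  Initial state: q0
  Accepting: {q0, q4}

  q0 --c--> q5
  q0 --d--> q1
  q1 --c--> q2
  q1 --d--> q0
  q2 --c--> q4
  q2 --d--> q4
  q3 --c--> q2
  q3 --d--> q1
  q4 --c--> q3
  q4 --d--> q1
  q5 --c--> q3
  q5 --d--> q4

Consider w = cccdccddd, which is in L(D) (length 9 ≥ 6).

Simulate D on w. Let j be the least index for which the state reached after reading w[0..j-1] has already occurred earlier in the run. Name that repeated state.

q3

Run of D on w = c c c d c c d d d:
  step 0: q0  (start)
  step 1: q5  (read c: q0→q5)
  step 2: q3  (read c: q5→q3)
  step 3: q2  (read c: q3→q2)
  step 4: q4  (read d: q2→q4)
  step 5: q3  (read c: q4→q3)   ← first repeat (q3 seen earlier)
  step 6: q2  (read c: q3→q2)
  step 7: q4  (read d: q2→q4)
  step 8: q1  (read d: q4→q1)
  step 9: q0  (read d: q1→q0)

The earliest repeat is at step j = 5: D is in q3, which it already visited at step i = 2.
Pumping length from the standard proof: p = 6 (the number of states). The repeated state found above gives |xy| = j ≤ 6 and |y| = j − i ≥ 1.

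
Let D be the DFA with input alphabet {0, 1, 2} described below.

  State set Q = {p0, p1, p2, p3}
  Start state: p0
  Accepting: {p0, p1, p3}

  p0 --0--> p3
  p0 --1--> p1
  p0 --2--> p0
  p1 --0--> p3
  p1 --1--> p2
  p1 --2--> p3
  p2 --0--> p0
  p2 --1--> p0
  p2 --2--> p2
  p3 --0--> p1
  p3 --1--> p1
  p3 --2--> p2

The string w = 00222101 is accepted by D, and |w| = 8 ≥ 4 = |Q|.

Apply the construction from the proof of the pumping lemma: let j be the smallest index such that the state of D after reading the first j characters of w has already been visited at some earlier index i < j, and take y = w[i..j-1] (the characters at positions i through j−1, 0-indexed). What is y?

02

State sequence: p0 -0-> p3 -0-> p1 -2-> p3 -2-> p2 -2-> p2 -1-> p0 -0-> p3 -1-> p1
First repeat at step 3: p3 was already visited.

So i = 1, j = 3, giving x = w[0:1] = 0, y = w[1:3] = 02, z = w[3:8] = 22101.
Check: |xy| = 3 ≤ 4 and |y| = 2 ≥ 1. Reading y takes D from p3 back to p3, so every xyⁱz is accepted.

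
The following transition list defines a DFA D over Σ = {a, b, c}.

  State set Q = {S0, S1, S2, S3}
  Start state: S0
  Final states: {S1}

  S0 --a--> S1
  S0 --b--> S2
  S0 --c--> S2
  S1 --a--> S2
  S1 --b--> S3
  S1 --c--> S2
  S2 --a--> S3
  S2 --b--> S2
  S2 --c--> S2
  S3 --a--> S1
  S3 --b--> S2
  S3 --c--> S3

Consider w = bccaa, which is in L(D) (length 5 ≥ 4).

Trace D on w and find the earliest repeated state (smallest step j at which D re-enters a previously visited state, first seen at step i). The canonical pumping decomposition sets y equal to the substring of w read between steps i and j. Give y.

c

Run of D on w = b c c a a:
  step 0: S0  (start)
  step 1: S2  (read b: S0→S2)
  step 2: S2  (read c: S2→S2)   ← first repeat (S2 seen earlier)
  step 3: S2  (read c: S2→S2)
  step 4: S3  (read a: S2→S3)
  step 5: S1  (read a: S3→S1)

So i = 1, j = 2, giving x = w[0:1] = b, y = w[1:2] = c, z = w[2:5] = caa.
Check: |xy| = 2 ≤ 4 and |y| = 1 ≥ 1. Reading y takes D from S2 back to S2, so every xyⁱz is accepted.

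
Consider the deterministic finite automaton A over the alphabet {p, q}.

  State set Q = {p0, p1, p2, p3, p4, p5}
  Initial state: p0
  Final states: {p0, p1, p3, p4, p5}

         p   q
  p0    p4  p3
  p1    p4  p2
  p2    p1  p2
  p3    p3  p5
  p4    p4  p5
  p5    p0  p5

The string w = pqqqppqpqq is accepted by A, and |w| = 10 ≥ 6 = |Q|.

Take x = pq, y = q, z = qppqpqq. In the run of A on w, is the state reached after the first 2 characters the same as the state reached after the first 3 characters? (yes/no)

yes

Run of A on the first 3 characters of w = p q q:
  step 0: p0  (start)
  step 1: p4  (read p: p0→p4)
  step 2: p5  (read q: p4→p5)
  step 3: p5  (read q: p5→p5)

After x (step 2): p5. After xy (step 3): p5.
They match, so y = q drives A around a cycle from p5 back to itself; pumping y any number of times keeps A in p5 before reading z, and xyⁱz ∈ L(A) for every i ≥ 0.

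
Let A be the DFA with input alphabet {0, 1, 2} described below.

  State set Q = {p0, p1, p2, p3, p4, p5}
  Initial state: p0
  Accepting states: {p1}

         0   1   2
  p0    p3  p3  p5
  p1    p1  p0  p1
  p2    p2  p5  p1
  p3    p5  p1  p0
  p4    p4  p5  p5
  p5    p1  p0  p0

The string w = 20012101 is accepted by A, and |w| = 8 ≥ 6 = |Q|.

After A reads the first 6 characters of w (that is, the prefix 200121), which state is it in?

State sequence: p0 -2-> p5 -0-> p1 -0-> p1 -1-> p0 -2-> p5 -1-> p0

After reading 6 characters, A is in state p0.

p0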